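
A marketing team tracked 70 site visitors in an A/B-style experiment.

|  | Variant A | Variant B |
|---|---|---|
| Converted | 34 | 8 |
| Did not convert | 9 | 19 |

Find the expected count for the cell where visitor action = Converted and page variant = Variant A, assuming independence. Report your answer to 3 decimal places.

25.800

Row total (Converted) = 42; column total (Variant A) = 43; grand total N = 70.
Expected count = (row total × column total) / N = 42 × 43 / 70 = 25.800.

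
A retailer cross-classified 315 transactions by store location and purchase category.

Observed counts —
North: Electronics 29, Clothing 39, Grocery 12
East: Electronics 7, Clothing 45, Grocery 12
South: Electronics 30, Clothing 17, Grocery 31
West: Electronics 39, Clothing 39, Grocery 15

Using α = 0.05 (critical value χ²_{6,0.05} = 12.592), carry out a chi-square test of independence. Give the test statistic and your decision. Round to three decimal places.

Row totals: 80, 64, 78, 93. Column totals: 105, 140, 70. Grand total N = 315.
Expected counts (row total × column total / N):
  North, Electronics: 80×105/315 = 26.6667
  North, Clothing: 80×140/315 = 35.5556
  North, Grocery: 80×70/315 = 17.7778
  East, Electronics: 64×105/315 = 21.3333
  East, Clothing: 64×140/315 = 28.4444
  East, Grocery: 64×70/315 = 14.2222
  South, Electronics: 78×105/315 = 26.0000
  South, Clothing: 78×140/315 = 34.6667
  South, Grocery: 78×70/315 = 17.3333
  West, Electronics: 93×105/315 = 31.0000
  West, Clothing: 93×140/315 = 41.3333
  West, Grocery: 93×70/315 = 20.6667
Contributions (O − E)²/E:
  (29 − 26.6667)²/26.6667 = 0.2042
  (39 − 35.5556)²/35.5556 = 0.3337
  (12 − 17.7778)²/17.7778 = 1.8778
  (7 − 21.3333)²/21.3333 = 9.6302
  (45 − 28.4444)²/28.4444 = 9.6359
  (12 − 14.2222)²/14.2222 = 0.3472
  (30 − 26.0000)²/26.0000 = 0.6154
  (17 − 34.6667)²/34.6667 = 9.0032
  (31 − 17.3333)²/17.3333 = 10.7757
  (39 − 31.0000)²/31.0000 = 2.0645
  (39 − 41.3333)²/41.3333 = 0.1317
  (15 − 20.6667)²/20.6667 = 1.5538
χ² = 0.2042 + 0.3337 + 1.8778 + 9.6302 + 9.6359 + 0.3472 + 0.6154 + 9.0032 + 10.7757 + 2.0645 + 0.1317 + 1.5538 = 46.173
df = (4−1)(3−1) = 6. Since 46.173 > 12.592, reject the null hypothesis of independence at α = 0.05.

46.173; reject H₀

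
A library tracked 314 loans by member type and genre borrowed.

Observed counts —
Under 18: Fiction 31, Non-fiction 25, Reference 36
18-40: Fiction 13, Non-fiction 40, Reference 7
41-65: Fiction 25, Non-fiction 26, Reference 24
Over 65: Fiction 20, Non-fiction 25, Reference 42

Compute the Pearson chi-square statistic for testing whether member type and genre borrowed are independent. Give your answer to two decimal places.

36.30

Row totals: 92, 60, 75, 87. Column totals: 89, 116, 109. Grand total N = 314.
Expected counts (row total × column total / N):
  Under 18, Fiction: 92×89/314 = 26.076
  Under 18, Non-fiction: 92×116/314 = 33.987
  Under 18, Reference: 92×109/314 = 31.936
  18-40, Fiction: 60×89/314 = 17.006
  18-40, Non-fiction: 60×116/314 = 22.166
  18-40, Reference: 60×109/314 = 20.828
  41-65, Fiction: 75×89/314 = 21.258
  41-65, Non-fiction: 75×116/314 = 27.707
  41-65, Reference: 75×109/314 = 26.035
  Over 65, Fiction: 87×89/314 = 24.659
  Over 65, Non-fiction: 87×116/314 = 32.140
  Over 65, Reference: 87×109/314 = 30.201
Contributions (O − E)²/E:
  (31 − 26.076)²/26.076 = 0.9298
  (25 − 33.987)²/33.987 = 2.3764
  (36 − 31.936)²/31.936 = 0.5172
  (13 − 17.006)²/17.006 = 0.9437
  (40 − 22.166)²/22.166 = 14.3486
  (7 − 20.828)²/20.828 = 9.1806
  (25 − 21.258)²/21.258 = 0.6587
  (26 − 27.707)²/27.707 = 0.1052
  (24 − 26.035)²/26.035 = 0.1591
  (20 − 24.659)²/24.659 = 0.8803
  (25 − 32.140)²/32.140 = 1.5862
  (42 − 30.201)²/30.201 = 4.6097
χ² = 0.9298 + 2.3764 + 0.5172 + 0.9437 + 14.3486 + 9.1806 + 0.6587 + 0.1052 + 0.1591 + 0.8803 + 1.5862 + 4.6097 = 36.30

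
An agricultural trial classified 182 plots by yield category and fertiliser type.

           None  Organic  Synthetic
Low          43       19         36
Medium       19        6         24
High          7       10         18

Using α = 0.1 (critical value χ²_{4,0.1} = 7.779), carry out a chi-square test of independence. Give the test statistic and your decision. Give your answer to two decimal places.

Row totals: 98, 49, 35. Column totals: 69, 35, 78. Grand total N = 182.
Expected counts (row total × column total / N):
  Low, None: 98×69/182 = 37.154
  Low, Organic: 98×35/182 = 18.846
  Low, Synthetic: 98×78/182 = 42.000
  Medium, None: 49×69/182 = 18.577
  Medium, Organic: 49×35/182 = 9.423
  Medium, Synthetic: 49×78/182 = 21.000
  High, None: 35×69/182 = 13.269
  High, Organic: 35×35/182 = 6.731
  High, Synthetic: 35×78/182 = 15.000
Contributions (O − E)²/E:
  (43 − 37.154)²/37.154 = 0.9198
  (19 − 18.846)²/18.846 = 0.0013
  (36 − 42.000)²/42.000 = 0.8571
  (19 − 18.577)²/18.577 = 0.0096
  (6 − 9.423)²/9.423 = 1.2434
  (24 − 21.000)²/21.000 = 0.4286
  (7 − 13.269)²/13.269 = 2.9618
  (10 − 6.731)²/6.731 = 1.5876
  (18 − 15.000)²/15.000 = 0.6000
χ² = 0.9198 + 0.0013 + 0.8571 + 0.0096 + 1.2434 + 0.4286 + 2.9618 + 1.5876 + 0.6000 = 8.61
df = (3−1)(3−1) = 4. Since 8.61 > 7.779, reject the null hypothesis of independence at α = 0.1.

8.61; reject H₀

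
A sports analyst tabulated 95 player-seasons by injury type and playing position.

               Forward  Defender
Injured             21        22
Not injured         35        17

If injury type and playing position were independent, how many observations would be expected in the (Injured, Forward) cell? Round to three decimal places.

25.347

Row total (Injured) = 43; column total (Forward) = 56; grand total N = 95.
Expected count = (row total × column total) / N = 43 × 56 / 95 = 25.347.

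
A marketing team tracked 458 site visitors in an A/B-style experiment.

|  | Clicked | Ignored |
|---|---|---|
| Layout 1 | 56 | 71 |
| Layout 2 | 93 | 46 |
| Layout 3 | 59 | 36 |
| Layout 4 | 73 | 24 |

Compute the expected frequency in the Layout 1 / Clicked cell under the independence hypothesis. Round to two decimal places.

Row total (Layout 1) = 127; column total (Clicked) = 281; grand total N = 458.
Expected count = (row total × column total) / N = 127 × 281 / 458 = 77.92.

77.92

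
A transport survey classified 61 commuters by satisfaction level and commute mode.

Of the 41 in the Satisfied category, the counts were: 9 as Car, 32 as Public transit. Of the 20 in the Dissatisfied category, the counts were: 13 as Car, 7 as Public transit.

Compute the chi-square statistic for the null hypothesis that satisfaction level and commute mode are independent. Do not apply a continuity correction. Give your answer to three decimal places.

Row totals: 41, 20. Column totals: 22, 39. Grand total N = 61.
Expected counts (row total × column total / N):
  Satisfied, Car: 41×22/61 = 14.7869
  Satisfied, Public transit: 41×39/61 = 26.2131
  Dissatisfied, Car: 20×22/61 = 7.2131
  Dissatisfied, Public transit: 20×39/61 = 12.7869
Contributions (O − E)²/E:
  (9 − 14.7869)²/14.7869 = 2.2647
  (32 − 26.2131)²/26.2131 = 1.2775
  (13 − 7.2131)²/7.2131 = 4.6427
  (7 − 12.7869)²/12.7869 = 2.6189
χ² = 2.2647 + 1.2775 + 4.6427 + 2.6189 = 10.804

10.804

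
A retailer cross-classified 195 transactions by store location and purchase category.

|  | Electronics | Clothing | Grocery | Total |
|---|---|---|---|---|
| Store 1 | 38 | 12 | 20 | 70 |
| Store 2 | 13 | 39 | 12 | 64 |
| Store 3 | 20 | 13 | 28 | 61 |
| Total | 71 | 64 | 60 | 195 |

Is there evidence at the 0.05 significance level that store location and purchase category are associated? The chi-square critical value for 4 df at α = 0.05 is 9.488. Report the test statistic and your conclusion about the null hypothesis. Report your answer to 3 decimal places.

41.693; reject H₀

Grand total N = 195.
Expected counts (row total × column total / N):
  Store 1, Electronics: 70×71/195 = 25.4872
  Store 1, Clothing: 70×64/195 = 22.9744
  Store 1, Grocery: 70×60/195 = 21.5385
  Store 2, Electronics: 64×71/195 = 23.3026
  Store 2, Clothing: 64×64/195 = 21.0051
  Store 2, Grocery: 64×60/195 = 19.6923
  Store 3, Electronics: 61×71/195 = 22.2103
  Store 3, Clothing: 61×64/195 = 20.0205
  Store 3, Grocery: 61×60/195 = 18.7692
Contributions (O − E)²/E:
  (38 − 25.4872)²/25.4872 = 6.1431
  (12 − 22.9744)²/22.9744 = 5.2422
  (20 − 21.5385)²/21.5385 = 0.1099
  (13 − 23.3026)²/23.3026 = 4.5550
  (39 − 21.0051)²/21.0051 = 15.4161
  (12 − 19.6923)²/19.6923 = 3.0048
  (20 − 22.2103)²/22.2103 = 0.2200
  (13 − 20.0205)²/20.0205 = 2.4618
  (28 − 18.7692)²/18.7692 = 4.5398
χ² = 6.1431 + 5.2422 + 0.1099 + 4.5550 + 15.4161 + 3.0048 + 0.2200 + 2.4618 + 4.5398 = 41.693
df = (3−1)(3−1) = 4. Since 41.693 > 9.488, reject the null hypothesis of independence at α = 0.05.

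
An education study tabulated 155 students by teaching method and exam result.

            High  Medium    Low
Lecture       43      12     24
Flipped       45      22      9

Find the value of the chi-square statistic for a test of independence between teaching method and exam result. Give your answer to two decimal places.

Row totals: 79, 76. Column totals: 88, 34, 33. Grand total N = 155.
Expected counts (row total × column total / N):
  Lecture, High: 79×88/155 = 44.852
  Lecture, Medium: 79×34/155 = 17.329
  Lecture, Low: 79×33/155 = 16.819
  Flipped, High: 76×88/155 = 43.148
  Flipped, Medium: 76×34/155 = 16.671
  Flipped, Low: 76×33/155 = 16.181
Contributions (O − E)²/E:
  (43 − 44.852)²/44.852 = 0.0765
  (12 − 17.329)²/17.329 = 1.6388
  (24 − 16.819)²/16.819 = 3.0660
  (45 − 43.148)²/43.148 = 0.0795
  (22 − 16.671)²/16.671 = 1.7035
  (9 − 16.181)²/16.181 = 3.1869
χ² = 0.0765 + 1.6388 + 3.0660 + 0.0795 + 1.7035 + 3.1869 = 9.75

9.75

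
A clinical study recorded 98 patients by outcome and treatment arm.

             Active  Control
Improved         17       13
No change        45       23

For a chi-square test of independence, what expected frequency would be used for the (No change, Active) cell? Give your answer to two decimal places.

43.02

Row total (No change) = 68; column total (Active) = 62; grand total N = 98.
Expected count = (row total × column total) / N = 68 × 62 / 98 = 43.02.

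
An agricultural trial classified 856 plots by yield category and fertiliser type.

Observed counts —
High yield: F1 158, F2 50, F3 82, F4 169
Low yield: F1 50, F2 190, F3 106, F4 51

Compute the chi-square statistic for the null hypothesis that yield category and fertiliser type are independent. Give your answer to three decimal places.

200.660

Row totals: 459, 397. Column totals: 208, 240, 188, 220. Grand total N = 856.
Expected counts (row total × column total / N):
  High yield, F1: 459×208/856 = 111.5327
  High yield, F2: 459×240/856 = 128.6916
  High yield, F3: 459×188/856 = 100.8084
  High yield, F4: 459×220/856 = 117.9673
  Low yield, F1: 397×208/856 = 96.4673
  Low yield, F2: 397×240/856 = 111.3084
  Low yield, F3: 397×188/856 = 87.1916
  Low yield, F4: 397×220/856 = 102.0327
Contributions (O − E)²/E:
  (158 − 111.5327)²/111.5327 = 19.3594
  (50 − 128.6916)²/128.6916 = 48.1179
  (82 − 100.8084)²/100.8084 = 3.5092
  (169 − 117.9673)²/117.9673 = 22.0768
  (50 − 96.4673)²/96.4673 = 22.3828
  (190 − 111.3084)²/111.3084 = 55.6325
  (106 − 87.1916)²/87.1916 = 4.0572
  (51 − 102.0327)²/102.0327 = 25.5245
χ² = 19.3594 + 48.1179 + 3.5092 + 22.0768 + 22.3828 + 55.6325 + 4.0572 + 25.5245 = 200.660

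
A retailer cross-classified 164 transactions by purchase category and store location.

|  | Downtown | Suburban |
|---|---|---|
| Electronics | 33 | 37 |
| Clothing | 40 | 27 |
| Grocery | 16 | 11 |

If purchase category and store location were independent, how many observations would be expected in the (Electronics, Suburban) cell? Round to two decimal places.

32.01

Row total (Electronics) = 70; column total (Suburban) = 75; grand total N = 164.
Expected count = (row total × column total) / N = 70 × 75 / 164 = 32.01.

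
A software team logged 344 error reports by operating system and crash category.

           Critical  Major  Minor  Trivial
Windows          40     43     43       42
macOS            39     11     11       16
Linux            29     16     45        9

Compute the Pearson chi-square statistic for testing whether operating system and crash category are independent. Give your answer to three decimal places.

40.786

Row totals: 168, 77, 99. Column totals: 108, 70, 99, 67. Grand total N = 344.
Expected counts (row total × column total / N):
  Windows, Critical: 168×108/344 = 52.7442
  Windows, Major: 168×70/344 = 34.1860
  Windows, Minor: 168×99/344 = 48.3488
  Windows, Trivial: 168×67/344 = 32.7209
  macOS, Critical: 77×108/344 = 24.1744
  macOS, Major: 77×70/344 = 15.6686
  macOS, Minor: 77×99/344 = 22.1599
  macOS, Trivial: 77×67/344 = 14.9971
  Linux, Critical: 99×108/344 = 31.0814
  Linux, Major: 99×70/344 = 20.1453
  Linux, Minor: 99×99/344 = 28.4913
  Linux, Trivial: 99×67/344 = 19.2820
Contributions (O − E)²/E:
  (40 − 52.7442)²/52.7442 = 3.0793
  (43 − 34.1860)²/34.1860 = 2.2725
  (43 − 48.3488)²/48.3488 = 0.5917
  (42 − 32.7209)²/32.7209 = 2.6314
  (39 − 24.1744)²/24.1744 = 9.0922
  (11 − 15.6686)²/15.6686 = 1.3911
  (11 − 22.1599)²/22.1599 = 5.6202
  (16 − 14.9971)²/14.9971 = 0.0671
  (29 − 31.0814)²/31.0814 = 0.1394
  (16 − 20.1453)²/20.1453 = 0.8530
  (45 − 28.4913)²/28.4913 = 9.5656
  (9 − 19.2820)²/19.2820 = 5.4828
χ² = 3.0793 + 2.2725 + 0.5917 + 2.6314 + 9.0922 + 1.3911 + 5.6202 + 0.0671 + 0.1394 + 0.8530 + 9.5656 + 5.4828 = 40.786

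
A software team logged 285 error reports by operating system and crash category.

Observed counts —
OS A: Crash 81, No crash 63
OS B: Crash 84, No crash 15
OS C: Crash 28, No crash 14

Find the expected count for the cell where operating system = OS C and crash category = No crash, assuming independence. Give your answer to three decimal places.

Row total (OS C) = 42; column total (No crash) = 92; grand total N = 285.
Expected count = (row total × column total) / N = 42 × 92 / 285 = 13.558.

13.558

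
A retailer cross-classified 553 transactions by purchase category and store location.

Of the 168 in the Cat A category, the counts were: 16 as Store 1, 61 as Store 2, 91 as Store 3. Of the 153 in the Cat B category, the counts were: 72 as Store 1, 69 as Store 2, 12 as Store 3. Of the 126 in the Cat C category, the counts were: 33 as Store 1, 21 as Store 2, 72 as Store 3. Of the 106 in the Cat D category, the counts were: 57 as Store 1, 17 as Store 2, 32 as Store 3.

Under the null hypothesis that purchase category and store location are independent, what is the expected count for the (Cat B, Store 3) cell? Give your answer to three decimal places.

Row total (Cat B) = 153; column total (Store 3) = 207; grand total N = 553.
Expected count = (row total × column total) / N = 153 × 207 / 553 = 57.271.

57.271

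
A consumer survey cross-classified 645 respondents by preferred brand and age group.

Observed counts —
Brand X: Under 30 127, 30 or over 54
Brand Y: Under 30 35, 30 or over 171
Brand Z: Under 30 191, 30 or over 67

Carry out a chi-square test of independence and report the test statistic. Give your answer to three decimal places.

Row totals: 181, 206, 258. Column totals: 353, 292. Grand total N = 645.
Expected counts (row total × column total / N):
  Brand X, Under 30: 181×353/645 = 99.0589
  Brand X, 30 or over: 181×292/645 = 81.9411
  Brand Y, Under 30: 206×353/645 = 112.7411
  Brand Y, 30 or over: 206×292/645 = 93.2589
  Brand Z, Under 30: 258×353/645 = 141.2000
  Brand Z, 30 or over: 258×292/645 = 116.8000
Contributions (O − E)²/E:
  (127 − 99.0589)²/99.0589 = 7.8812
  (54 − 81.9411)²/81.9411 = 9.5276
  (35 − 112.7411)²/112.7411 = 53.6067
  (171 − 93.2589)²/93.2589 = 64.8054
  (191 − 141.2000)²/141.2000 = 17.5640
  (67 − 116.8000)²/116.8000 = 21.2332
χ² = 7.8812 + 9.5276 + 53.6067 + 64.8054 + 17.5640 + 21.2332 = 174.618

174.618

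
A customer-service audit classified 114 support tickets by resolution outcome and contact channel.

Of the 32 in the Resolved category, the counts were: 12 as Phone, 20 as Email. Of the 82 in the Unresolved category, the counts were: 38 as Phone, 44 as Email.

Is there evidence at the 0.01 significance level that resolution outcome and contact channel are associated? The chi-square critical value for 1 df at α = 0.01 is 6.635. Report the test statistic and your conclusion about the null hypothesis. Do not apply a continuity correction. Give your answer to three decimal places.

0.731; fail to reject H₀

Row totals: 32, 82. Column totals: 50, 64. Grand total N = 114.
Expected counts (row total × column total / N):
  Resolved, Phone: 32×50/114 = 14.0351
  Resolved, Email: 32×64/114 = 17.9649
  Unresolved, Phone: 82×50/114 = 35.9649
  Unresolved, Email: 82×64/114 = 46.0351
Contributions (O − E)²/E:
  (12 − 14.0351)²/14.0351 = 0.2951
  (20 − 17.9649)²/17.9649 = 0.2305
  (38 − 35.9649)²/35.9649 = 0.1152
  (44 − 46.0351)²/46.0351 = 0.0900
χ² = 0.2951 + 0.2305 + 0.1152 + 0.0900 = 0.731
df = (2−1)(2−1) = 1. Since 0.731 < 6.635, fail to reject the null hypothesis of independence at α = 0.01.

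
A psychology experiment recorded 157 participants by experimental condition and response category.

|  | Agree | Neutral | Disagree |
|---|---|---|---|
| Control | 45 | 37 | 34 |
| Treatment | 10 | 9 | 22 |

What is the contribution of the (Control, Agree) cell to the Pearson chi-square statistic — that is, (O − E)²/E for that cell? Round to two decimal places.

Row total (Control) = 116; column total (Agree) = 55; N = 157.
Expected count E = 116 × 55 / 157 = 40.637.
Contribution = (O − E)²/E = (45 − 40.637)² / 40.637 = 0.47.

0.47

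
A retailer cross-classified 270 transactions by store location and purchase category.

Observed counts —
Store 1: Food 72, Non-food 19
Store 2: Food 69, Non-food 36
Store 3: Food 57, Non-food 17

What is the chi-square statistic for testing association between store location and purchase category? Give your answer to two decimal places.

5.19

Row totals: 91, 105, 74. Column totals: 198, 72. Grand total N = 270.
Expected counts (row total × column total / N):
  Store 1, Food: 91×198/270 = 66.733
  Store 1, Non-food: 91×72/270 = 24.267
  Store 2, Food: 105×198/270 = 77.000
  Store 2, Non-food: 105×72/270 = 28.000
  Store 3, Food: 74×198/270 = 54.267
  Store 3, Non-food: 74×72/270 = 19.733
Contributions (O − E)²/E:
  (72 − 66.733)²/66.733 = 0.4157
  (19 − 24.267)²/24.267 = 1.1432
  (69 − 77.000)²/77.000 = 0.8312
  (36 − 28.000)²/28.000 = 2.2857
  (57 − 54.267)²/54.267 = 0.1376
  (17 − 19.733)²/19.733 = 0.3785
χ² = 0.4157 + 1.1432 + 0.8312 + 2.2857 + 0.1376 + 0.3785 = 5.19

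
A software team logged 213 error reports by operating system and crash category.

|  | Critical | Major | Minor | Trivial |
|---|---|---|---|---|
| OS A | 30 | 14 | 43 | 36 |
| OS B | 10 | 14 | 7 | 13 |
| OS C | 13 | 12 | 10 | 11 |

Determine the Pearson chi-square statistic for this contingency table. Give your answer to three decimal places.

14.595

Row totals: 123, 44, 46. Column totals: 53, 40, 60, 60. Grand total N = 213.
Expected counts (row total × column total / N):
  OS A, Critical: 123×53/213 = 30.6056
  OS A, Major: 123×40/213 = 23.0986
  OS A, Minor: 123×60/213 = 34.6479
  OS A, Trivial: 123×60/213 = 34.6479
  OS B, Critical: 44×53/213 = 10.9484
  OS B, Major: 44×40/213 = 8.2629
  OS B, Minor: 44×60/213 = 12.3944
  OS B, Trivial: 44×60/213 = 12.3944
  OS C, Critical: 46×53/213 = 11.4460
  OS C, Major: 46×40/213 = 8.6385
  OS C, Minor: 46×60/213 = 12.9577
  OS C, Trivial: 46×60/213 = 12.9577
Contributions (O − E)²/E:
  (30 − 30.6056)²/30.6056 = 0.0120
  (14 − 23.0986)²/23.0986 = 3.5840
  (43 − 34.6479)²/34.6479 = 2.0133
  (36 − 34.6479)²/34.6479 = 0.0528
  (10 − 10.9484)²/10.9484 = 0.0822
  (14 − 8.2629)²/8.2629 = 3.9834
  (7 − 12.3944)²/12.3944 = 2.3478
  (13 − 12.3944)²/12.3944 = 0.0296
  (13 − 11.4460)²/11.4460 = 0.2110
  (12 − 8.6385)²/8.6385 = 1.3081
  (10 − 12.9577)²/12.9577 = 0.6751
  (11 − 12.9577)²/12.9577 = 0.2958
χ² = 0.0120 + 3.5840 + 2.0133 + 0.0528 + 0.0822 + 3.9834 + 2.3478 + 0.0296 + 0.2110 + 1.3081 + 0.6751 + 0.2958 = 14.595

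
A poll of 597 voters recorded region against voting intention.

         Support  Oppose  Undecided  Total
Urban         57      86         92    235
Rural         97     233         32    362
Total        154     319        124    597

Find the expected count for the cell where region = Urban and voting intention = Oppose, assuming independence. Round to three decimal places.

Row total (Urban) = 235; column total (Oppose) = 319; grand total N = 597.
Expected count = (row total × column total) / N = 235 × 319 / 597 = 125.570.

125.570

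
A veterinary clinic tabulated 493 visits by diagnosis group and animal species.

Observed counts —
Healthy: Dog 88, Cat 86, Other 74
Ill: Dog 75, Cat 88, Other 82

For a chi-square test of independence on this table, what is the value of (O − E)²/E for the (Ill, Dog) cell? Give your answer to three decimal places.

0.445

Row total (Ill) = 245; column total (Dog) = 163; N = 493.
Expected count E = 245 × 163 / 493 = 81.0041.
Contribution = (O − E)²/E = (75 − 81.0041)² / 81.0041 = 0.445.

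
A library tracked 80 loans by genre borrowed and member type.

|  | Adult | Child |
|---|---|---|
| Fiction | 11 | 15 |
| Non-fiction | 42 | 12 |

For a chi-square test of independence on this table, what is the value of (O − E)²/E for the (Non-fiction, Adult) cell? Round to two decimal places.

Row total (Non-fiction) = 54; column total (Adult) = 53; N = 80.
Expected count E = 54 × 53 / 80 = 35.775.
Contribution = (O − E)²/E = (42 − 35.775)² / 35.775 = 1.08.

1.08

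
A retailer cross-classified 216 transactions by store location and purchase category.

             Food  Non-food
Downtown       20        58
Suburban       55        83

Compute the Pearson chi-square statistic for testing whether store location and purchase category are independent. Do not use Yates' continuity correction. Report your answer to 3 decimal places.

4.442

Row totals: 78, 138. Column totals: 75, 141. Grand total N = 216.
Expected counts (row total × column total / N):
  Downtown, Food: 78×75/216 = 27.0833
  Downtown, Non-food: 78×141/216 = 50.9167
  Suburban, Food: 138×75/216 = 47.9167
  Suburban, Non-food: 138×141/216 = 90.0833
Contributions (O − E)²/E:
  (20 − 27.0833)²/27.0833 = 1.8525
  (58 − 50.9167)²/50.9167 = 0.9854
  (55 − 47.9167)²/47.9167 = 1.0471
  (83 − 90.0833)²/90.0833 = 0.5570
χ² = 1.8525 + 0.9854 + 1.0471 + 0.5570 = 4.442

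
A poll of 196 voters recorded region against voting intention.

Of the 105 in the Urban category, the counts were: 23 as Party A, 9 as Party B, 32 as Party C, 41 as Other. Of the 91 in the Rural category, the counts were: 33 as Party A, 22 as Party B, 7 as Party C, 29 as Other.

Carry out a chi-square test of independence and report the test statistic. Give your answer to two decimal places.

Row totals: 105, 91. Column totals: 56, 31, 39, 70. Grand total N = 196.
Expected counts (row total × column total / N):
  Urban, Party A: 105×56/196 = 30.000
  Urban, Party B: 105×31/196 = 16.607
  Urban, Party C: 105×39/196 = 20.893
  Urban, Other: 105×70/196 = 37.500
  Rural, Party A: 91×56/196 = 26.000
  Rural, Party B: 91×31/196 = 14.393
  Rural, Party C: 91×39/196 = 18.107
  Rural, Other: 91×70/196 = 32.500
Contributions (O − E)²/E:
  (23 − 30.000)²/30.000 = 1.6333
  (9 − 16.607)²/16.607 = 3.4845
  (32 − 20.893)²/20.893 = 5.9046
  (41 − 37.500)²/37.500 = 0.3267
  (33 − 26.000)²/26.000 = 1.8846
  (22 − 14.393)²/14.393 = 4.0205
  (7 − 18.107)²/18.107 = 6.8131
  (29 − 32.500)²/32.500 = 0.3769
χ² = 1.6333 + 3.4845 + 5.9046 + 0.3267 + 1.8846 + 4.0205 + 6.8131 + 0.3769 = 24.44

24.44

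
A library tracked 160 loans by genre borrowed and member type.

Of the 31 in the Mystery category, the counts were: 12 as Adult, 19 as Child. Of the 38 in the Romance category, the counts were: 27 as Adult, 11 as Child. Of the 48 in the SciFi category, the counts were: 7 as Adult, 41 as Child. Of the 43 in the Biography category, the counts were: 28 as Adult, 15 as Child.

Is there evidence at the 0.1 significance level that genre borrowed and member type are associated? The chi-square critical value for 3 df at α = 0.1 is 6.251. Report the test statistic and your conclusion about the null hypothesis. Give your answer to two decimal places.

35.63; reject H₀

Row totals: 31, 38, 48, 43. Column totals: 74, 86. Grand total N = 160.
Expected counts (row total × column total / N):
  Mystery, Adult: 31×74/160 = 14.338
  Mystery, Child: 31×86/160 = 16.663
  Romance, Adult: 38×74/160 = 17.575
  Romance, Child: 38×86/160 = 20.425
  SciFi, Adult: 48×74/160 = 22.200
  SciFi, Child: 48×86/160 = 25.800
  Biography, Adult: 43×74/160 = 19.887
  Biography, Child: 43×86/160 = 23.113
Contributions (O − E)²/E:
  (12 − 14.338)²/14.338 = 0.3812
  (19 − 16.663)²/16.663 = 0.3278
  (27 − 17.575)²/17.575 = 5.0544
  (11 − 20.425)²/20.425 = 4.3491
  (7 − 22.200)²/22.200 = 10.4072
  (41 − 25.800)²/25.800 = 8.9550
  (28 − 19.887)²/19.887 = 3.3097
  (15 − 23.113)²/23.113 = 2.8478
χ² = 0.3812 + 0.3278 + 5.0544 + 4.3491 + 10.4072 + 8.9550 + 3.3097 + 2.8478 = 35.63
df = (4−1)(2−1) = 3. Since 35.63 > 6.251, reject the null hypothesis of independence at α = 0.1.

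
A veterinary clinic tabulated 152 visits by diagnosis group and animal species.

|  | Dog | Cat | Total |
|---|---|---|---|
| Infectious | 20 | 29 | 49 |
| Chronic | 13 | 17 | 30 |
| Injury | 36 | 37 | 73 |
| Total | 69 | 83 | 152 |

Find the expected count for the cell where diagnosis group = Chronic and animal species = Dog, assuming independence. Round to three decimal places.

Row total (Chronic) = 30; column total (Dog) = 69; grand total N = 152.
Expected count = (row total × column total) / N = 30 × 69 / 152 = 13.618.

13.618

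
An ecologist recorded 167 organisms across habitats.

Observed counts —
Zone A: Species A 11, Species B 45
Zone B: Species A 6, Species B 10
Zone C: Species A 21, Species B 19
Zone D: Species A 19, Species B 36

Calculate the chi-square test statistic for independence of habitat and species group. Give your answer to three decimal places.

Row totals: 56, 16, 40, 55. Column totals: 57, 110. Grand total N = 167.
Expected counts (row total × column total / N):
  Zone A, Species A: 56×57/167 = 19.1138
  Zone A, Species B: 56×110/167 = 36.8862
  Zone B, Species A: 16×57/167 = 5.4611
  Zone B, Species B: 16×110/167 = 10.5389
  Zone C, Species A: 40×57/167 = 13.6527
  Zone C, Species B: 40×110/167 = 26.3473
  Zone D, Species A: 55×57/167 = 18.7725
  Zone D, Species B: 55×110/167 = 36.2275
Contributions (O − E)²/E:
  (11 − 19.1138)²/19.1138 = 3.4443
  (45 − 36.8862)²/36.8862 = 1.7848
  (6 − 5.4611)²/5.4611 = 0.0532
  (10 − 10.5389)²/10.5389 = 0.0276
  (21 − 13.6527)²/13.6527 = 3.9540
  (19 − 26.3473)²/26.3473 = 2.0489
  (19 − 18.7725)²/18.7725 = 0.0028
  (36 − 36.2275)²/36.2275 = 0.0014
χ² = 3.4443 + 1.7848 + 0.0532 + 0.0276 + 3.9540 + 2.0489 + 0.0028 + 0.0014 = 11.317

11.317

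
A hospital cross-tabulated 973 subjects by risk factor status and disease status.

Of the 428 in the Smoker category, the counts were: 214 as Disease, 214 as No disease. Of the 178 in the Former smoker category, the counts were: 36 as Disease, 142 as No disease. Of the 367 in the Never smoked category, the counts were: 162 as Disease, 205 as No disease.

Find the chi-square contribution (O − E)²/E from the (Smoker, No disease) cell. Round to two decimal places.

Row total (Smoker) = 428; column total (No disease) = 561; N = 973.
Expected count E = 428 × 561 / 973 = 246.771.
Contribution = (O − E)²/E = (214 − 246.771)² / 246.771 = 4.35.

4.35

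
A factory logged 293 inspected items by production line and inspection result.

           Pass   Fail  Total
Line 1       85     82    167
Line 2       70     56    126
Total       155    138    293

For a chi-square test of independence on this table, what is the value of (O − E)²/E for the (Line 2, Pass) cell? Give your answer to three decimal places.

Row total (Line 2) = 126; column total (Pass) = 155; N = 293.
Expected count E = 126 × 155 / 293 = 66.6553.
Contribution = (O − E)²/E = (70 − 66.6553)² / 66.6553 = 0.168.

0.168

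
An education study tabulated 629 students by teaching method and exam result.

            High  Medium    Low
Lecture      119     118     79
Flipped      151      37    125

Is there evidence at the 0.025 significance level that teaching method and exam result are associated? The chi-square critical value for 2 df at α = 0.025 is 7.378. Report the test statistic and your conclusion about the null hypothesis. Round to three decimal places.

Row totals: 316, 313. Column totals: 270, 155, 204. Grand total N = 629.
Expected counts (row total × column total / N):
  Lecture, High: 316×270/629 = 135.6439
  Lecture, Medium: 316×155/629 = 77.8696
  Lecture, Low: 316×204/629 = 102.4865
  Flipped, High: 313×270/629 = 134.3561
  Flipped, Medium: 313×155/629 = 77.1304
  Flipped, Low: 313×204/629 = 101.5135
Contributions (O − E)²/E:
  (119 − 135.6439)²/135.6439 = 2.0423
  (118 − 77.8696)²/77.8696 = 20.6814
  (79 − 102.4865)²/102.4865 = 5.3823
  (151 − 134.3561)²/134.3561 = 2.0618
  (37 − 77.1304)²/77.1304 = 20.8796
  (125 − 101.5135)²/101.5135 = 5.4339
χ² = 2.0423 + 20.6814 + 5.3823 + 2.0618 + 20.8796 + 5.4339 = 56.481
df = (2−1)(3−1) = 2. Since 56.481 > 7.378, reject the null hypothesis of independence at α = 0.025.

56.481; reject H₀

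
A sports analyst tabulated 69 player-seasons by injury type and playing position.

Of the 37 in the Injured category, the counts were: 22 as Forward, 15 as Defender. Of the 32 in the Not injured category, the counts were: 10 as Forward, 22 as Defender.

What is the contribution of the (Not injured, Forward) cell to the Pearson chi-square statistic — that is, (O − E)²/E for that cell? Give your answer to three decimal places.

1.579

Row total (Not injured) = 32; column total (Forward) = 32; N = 69.
Expected count E = 32 × 32 / 69 = 14.8406.
Contribution = (O − E)²/E = (10 − 14.8406)² / 14.8406 = 1.579.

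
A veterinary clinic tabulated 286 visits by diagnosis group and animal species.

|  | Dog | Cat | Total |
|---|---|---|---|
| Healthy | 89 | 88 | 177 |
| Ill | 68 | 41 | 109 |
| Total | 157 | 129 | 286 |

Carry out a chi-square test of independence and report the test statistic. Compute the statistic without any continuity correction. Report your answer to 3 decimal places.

3.991

Grand total N = 286.
Expected counts (row total × column total / N):
  Healthy, Dog: 177×157/286 = 97.1643
  Healthy, Cat: 177×129/286 = 79.8357
  Ill, Dog: 109×157/286 = 59.8357
  Ill, Cat: 109×129/286 = 49.1643
Contributions (O − E)²/E:
  (89 − 97.1643)²/97.1643 = 0.6860
  (88 − 79.8357)²/79.8357 = 0.8349
  (68 − 59.8357)²/59.8357 = 1.1140
  (41 − 49.1643)²/49.1643 = 1.3558
χ² = 0.6860 + 0.8349 + 1.1140 + 1.3558 = 3.991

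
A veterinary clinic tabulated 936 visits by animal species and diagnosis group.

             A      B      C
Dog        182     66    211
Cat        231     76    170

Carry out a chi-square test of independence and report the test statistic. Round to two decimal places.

Row totals: 459, 477. Column totals: 413, 142, 381. Grand total N = 936.
Expected counts (row total × column total / N):
  Dog, A: 459×413/936 = 202.5288
  Dog, B: 459×142/936 = 69.6346
  Dog, C: 459×381/936 = 186.8365
  Cat, A: 477×413/936 = 210.4712
  Cat, B: 477×142/936 = 72.3654
  Cat, C: 477×381/936 = 194.1635
Contributions (O − E)²/E:
  (182 − 202.5288)²/202.5288 = 2.0808
  (66 − 69.6346)²/69.6346 = 0.1897
  (211 − 186.8365)²/186.8365 = 3.1251
  (231 − 210.4712)²/210.4712 = 2.0023
  (76 − 72.3654)²/72.3654 = 0.1826
  (170 − 194.1635)²/194.1635 = 3.0071
χ² = 2.0808 + 0.1897 + 3.1251 + 2.0023 + 0.1826 + 3.0071 = 10.59

10.59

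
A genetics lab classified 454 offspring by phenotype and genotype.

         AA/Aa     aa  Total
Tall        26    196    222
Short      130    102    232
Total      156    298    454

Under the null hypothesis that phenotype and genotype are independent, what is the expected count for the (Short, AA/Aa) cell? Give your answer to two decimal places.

79.72

Row total (Short) = 232; column total (AA/Aa) = 156; grand total N = 454.
Expected count = (row total × column total) / N = 232 × 156 / 454 = 79.72.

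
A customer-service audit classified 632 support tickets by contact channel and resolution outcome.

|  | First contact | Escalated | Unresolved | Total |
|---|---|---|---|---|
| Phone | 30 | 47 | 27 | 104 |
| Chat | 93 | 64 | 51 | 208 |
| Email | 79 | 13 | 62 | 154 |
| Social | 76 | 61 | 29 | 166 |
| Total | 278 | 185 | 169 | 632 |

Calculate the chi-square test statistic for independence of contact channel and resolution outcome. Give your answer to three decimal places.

58.867

Grand total N = 632.
Expected counts (row total × column total / N):
  Phone, First contact: 104×278/632 = 45.7468
  Phone, Escalated: 104×185/632 = 30.4430
  Phone, Unresolved: 104×169/632 = 27.8101
  Chat, First contact: 208×278/632 = 91.4937
  Chat, Escalated: 208×185/632 = 60.8861
  Chat, Unresolved: 208×169/632 = 55.6203
  Email, First contact: 154×278/632 = 67.7405
  Email, Escalated: 154×185/632 = 45.0791
  Email, Unresolved: 154×169/632 = 41.1804
  Social, First contact: 166×278/632 = 73.0190
  Social, Escalated: 166×185/632 = 48.5918
  Social, Unresolved: 166×169/632 = 44.3892
Contributions (O − E)²/E:
  (30 − 45.7468)²/45.7468 = 5.4203
  (47 − 30.4430)²/30.4430 = 9.0048
  (27 − 27.8101)²/27.8101 = 0.0236
  (93 − 91.4937)²/91.4937 = 0.0248
  (64 − 60.8861)²/60.8861 = 0.1593
  (51 − 55.6203)²/55.6203 = 0.3838
  (79 − 67.7405)²/67.7405 = 1.8715
  (13 − 45.0791)²/45.0791 = 22.8281
  (62 − 41.1804)²/41.1804 = 10.5258
  (76 − 73.0190)²/73.0190 = 0.1217
  (61 − 48.5918)²/48.5918 = 3.1685
  (29 − 44.3892)²/44.3892 = 5.3352
χ² = 5.4203 + 9.0048 + 0.0236 + 0.0248 + 0.1593 + 0.3838 + 1.8715 + 22.8281 + 10.5258 + 0.1217 + 3.1685 + 5.3352 = 58.867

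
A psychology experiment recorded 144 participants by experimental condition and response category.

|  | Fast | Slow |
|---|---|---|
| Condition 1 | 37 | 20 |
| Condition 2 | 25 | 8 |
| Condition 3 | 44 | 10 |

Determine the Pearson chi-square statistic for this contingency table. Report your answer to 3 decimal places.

4.021

Row totals: 57, 33, 54. Column totals: 106, 38. Grand total N = 144.
Expected counts (row total × column total / N):
  Condition 1, Fast: 57×106/144 = 41.9583
  Condition 1, Slow: 57×38/144 = 15.0417
  Condition 2, Fast: 33×106/144 = 24.2917
  Condition 2, Slow: 33×38/144 = 8.7083
  Condition 3, Fast: 54×106/144 = 39.7500
  Condition 3, Slow: 54×38/144 = 14.2500
Contributions (O − E)²/E:
  (37 − 41.9583)²/41.9583 = 0.5859
  (20 − 15.0417)²/15.0417 = 1.6344
  (25 − 24.2917)²/24.2917 = 0.0207
  (8 − 8.7083)²/8.7083 = 0.0576
  (44 − 39.7500)²/39.7500 = 0.4544
  (10 − 14.2500)²/14.2500 = 1.2675
χ² = 0.5859 + 1.6344 + 0.0207 + 0.0576 + 0.4544 + 1.2675 = 4.021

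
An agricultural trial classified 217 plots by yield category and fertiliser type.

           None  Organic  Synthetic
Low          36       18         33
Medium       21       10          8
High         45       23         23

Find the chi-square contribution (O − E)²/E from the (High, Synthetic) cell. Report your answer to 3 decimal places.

0.549

Row total (High) = 91; column total (Synthetic) = 64; N = 217.
Expected count E = 91 × 64 / 217 = 26.8387.
Contribution = (O − E)²/E = (23 − 26.8387)² / 26.8387 = 0.549.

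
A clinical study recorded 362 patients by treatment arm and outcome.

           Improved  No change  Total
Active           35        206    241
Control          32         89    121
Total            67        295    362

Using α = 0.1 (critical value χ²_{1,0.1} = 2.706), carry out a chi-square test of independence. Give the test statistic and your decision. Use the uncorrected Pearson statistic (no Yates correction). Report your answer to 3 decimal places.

Grand total N = 362.
Expected counts (row total × column total / N):
  Active, Improved: 241×67/362 = 44.6050
  Active, No change: 241×295/362 = 196.3950
  Control, Improved: 121×67/362 = 22.3950
  Control, No change: 121×295/362 = 98.6050
Contributions (O − E)²/E:
  (35 − 44.6050)²/44.6050 = 2.0683
  (206 − 196.3950)²/196.3950 = 0.4697
  (32 − 22.3950)²/22.3950 = 4.1195
  (89 − 98.6050)²/98.6050 = 0.9356
χ² = 2.0683 + 0.4697 + 4.1195 + 0.9356 = 7.593
df = (2−1)(2−1) = 1. Since 7.593 > 2.706, reject the null hypothesis of independence at α = 0.1.

7.593; reject H₀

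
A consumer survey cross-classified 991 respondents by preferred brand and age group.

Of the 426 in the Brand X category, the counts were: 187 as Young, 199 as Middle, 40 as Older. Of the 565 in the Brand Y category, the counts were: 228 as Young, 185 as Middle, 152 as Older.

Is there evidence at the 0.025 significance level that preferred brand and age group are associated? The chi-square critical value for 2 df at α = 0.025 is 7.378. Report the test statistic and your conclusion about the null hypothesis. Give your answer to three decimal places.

Row totals: 426, 565. Column totals: 415, 384, 192. Grand total N = 991.
Expected counts (row total × column total / N):
  Brand X, Young: 426×415/991 = 178.3956
  Brand X, Middle: 426×384/991 = 165.0696
  Brand X, Older: 426×192/991 = 82.5348
  Brand Y, Young: 565×415/991 = 236.6044
  Brand Y, Middle: 565×384/991 = 218.9304
  Brand Y, Older: 565×192/991 = 109.4652
Contributions (O − E)²/E:
  (187 − 178.3956)²/178.3956 = 0.4150
  (199 − 165.0696)²/165.0696 = 6.9745
  (40 − 82.5348)²/82.5348 = 21.9206
  (228 − 236.6044)²/236.6044 = 0.3129
  (185 − 218.9304)²/218.9304 = 5.2586
  (152 − 109.4652)²/109.4652 = 16.5277
χ² = 0.4150 + 6.9745 + 21.9206 + 0.3129 + 5.2586 + 16.5277 = 51.409
df = (2−1)(3−1) = 2. Since 51.409 > 7.378, reject the null hypothesis of independence at α = 0.025.

51.409; reject H₀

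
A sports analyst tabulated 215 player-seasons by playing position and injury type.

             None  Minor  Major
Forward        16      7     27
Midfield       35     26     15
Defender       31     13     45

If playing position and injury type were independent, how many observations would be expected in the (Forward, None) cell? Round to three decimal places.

Row total (Forward) = 50; column total (None) = 82; grand total N = 215.
Expected count = (row total × column total) / N = 50 × 82 / 215 = 19.070.

19.070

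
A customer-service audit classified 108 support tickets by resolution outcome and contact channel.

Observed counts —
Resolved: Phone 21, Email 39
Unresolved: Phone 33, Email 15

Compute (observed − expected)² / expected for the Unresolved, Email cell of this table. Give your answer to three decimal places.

3.375

Row total (Unresolved) = 48; column total (Email) = 54; N = 108.
Expected count E = 48 × 54 / 108 = 24.0000.
Contribution = (O − E)²/E = (15 − 24.0000)² / 24.0000 = 3.375.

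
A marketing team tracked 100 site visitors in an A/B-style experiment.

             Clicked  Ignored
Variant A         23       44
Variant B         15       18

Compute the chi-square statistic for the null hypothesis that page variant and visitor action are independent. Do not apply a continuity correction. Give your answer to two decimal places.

Row totals: 67, 33. Column totals: 38, 62. Grand total N = 100.
Expected counts (row total × column total / N):
  Variant A, Clicked: 67×38/100 = 25.460
  Variant A, Ignored: 67×62/100 = 41.540
  Variant B, Clicked: 33×38/100 = 12.540
  Variant B, Ignored: 33×62/100 = 20.460
Contributions (O − E)²/E:
  (23 − 25.460)²/25.460 = 0.2377
  (44 − 41.540)²/41.540 = 0.1457
  (15 − 12.540)²/12.540 = 0.4826
  (18 − 20.460)²/20.460 = 0.2958
χ² = 0.2377 + 0.1457 + 0.4826 + 0.2958 = 1.16

1.16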